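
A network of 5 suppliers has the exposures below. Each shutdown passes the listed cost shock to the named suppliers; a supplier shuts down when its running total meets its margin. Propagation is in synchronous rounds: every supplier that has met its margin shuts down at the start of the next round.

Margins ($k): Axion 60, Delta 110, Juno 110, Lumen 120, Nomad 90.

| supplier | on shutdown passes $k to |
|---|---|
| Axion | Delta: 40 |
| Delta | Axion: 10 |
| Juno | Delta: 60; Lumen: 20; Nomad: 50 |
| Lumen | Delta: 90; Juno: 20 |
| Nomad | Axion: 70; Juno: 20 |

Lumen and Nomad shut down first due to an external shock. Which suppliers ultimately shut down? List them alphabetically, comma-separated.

Round 1 — Lumen, Nomad shut down (initial).
  Axion: +70 → 70 ≥ 60
  Delta: +90 → 90 < 110
  Juno: +20+20 → 40 < 110
Round 2 — Axion shuts down.
  Delta: +40 → 130 ≥ 110
Round 3 — Delta shuts down.
No further shutdowns.

Axion, Delta, Lumen, Nomad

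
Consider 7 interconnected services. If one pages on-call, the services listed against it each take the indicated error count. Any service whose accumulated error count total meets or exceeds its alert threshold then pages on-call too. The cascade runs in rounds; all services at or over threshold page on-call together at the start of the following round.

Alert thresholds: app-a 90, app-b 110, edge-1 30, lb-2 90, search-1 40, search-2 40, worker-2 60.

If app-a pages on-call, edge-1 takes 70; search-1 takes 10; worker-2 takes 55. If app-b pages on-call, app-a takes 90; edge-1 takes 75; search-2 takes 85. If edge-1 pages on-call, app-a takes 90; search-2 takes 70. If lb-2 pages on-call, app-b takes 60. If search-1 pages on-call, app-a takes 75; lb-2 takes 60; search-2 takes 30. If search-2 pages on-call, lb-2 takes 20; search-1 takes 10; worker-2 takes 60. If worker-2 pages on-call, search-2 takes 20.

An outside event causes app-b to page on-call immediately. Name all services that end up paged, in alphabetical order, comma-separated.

app-a, app-b, edge-1, search-2, worker-2

Round 1 — app-b pages on-call (initial).
  app-a: +90 → 90 ≥ 90
  edge-1: +75 → 75 ≥ 30
  search-2: +85 → 85 ≥ 40
Round 2 — app-a, edge-1, search-2 page on-call.
  lb-2: +20 → 20 < 90
  search-1: +10+10 → 20 < 40
  worker-2: +55+60 → 115 ≥ 60
Round 3 — worker-2 pages on-call.
No further pages.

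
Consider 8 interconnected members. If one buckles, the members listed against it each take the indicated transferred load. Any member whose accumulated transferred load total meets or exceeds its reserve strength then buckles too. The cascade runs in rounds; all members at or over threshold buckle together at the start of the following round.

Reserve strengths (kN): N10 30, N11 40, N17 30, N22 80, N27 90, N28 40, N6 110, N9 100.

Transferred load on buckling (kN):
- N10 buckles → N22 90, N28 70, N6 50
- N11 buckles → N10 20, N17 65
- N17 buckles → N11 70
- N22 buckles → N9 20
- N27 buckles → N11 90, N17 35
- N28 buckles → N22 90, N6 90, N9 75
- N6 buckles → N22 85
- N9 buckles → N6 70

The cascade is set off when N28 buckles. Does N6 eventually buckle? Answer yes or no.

no

Round 1 — N28 buckles (initial).
  N22: +90 → 90 ≥ 80
  N6: +90 → 90 < 110
  N9: +75 → 75 < 100
Round 2 — N22 buckles.
  N9: +20 → 95 < 100
No further bucklings.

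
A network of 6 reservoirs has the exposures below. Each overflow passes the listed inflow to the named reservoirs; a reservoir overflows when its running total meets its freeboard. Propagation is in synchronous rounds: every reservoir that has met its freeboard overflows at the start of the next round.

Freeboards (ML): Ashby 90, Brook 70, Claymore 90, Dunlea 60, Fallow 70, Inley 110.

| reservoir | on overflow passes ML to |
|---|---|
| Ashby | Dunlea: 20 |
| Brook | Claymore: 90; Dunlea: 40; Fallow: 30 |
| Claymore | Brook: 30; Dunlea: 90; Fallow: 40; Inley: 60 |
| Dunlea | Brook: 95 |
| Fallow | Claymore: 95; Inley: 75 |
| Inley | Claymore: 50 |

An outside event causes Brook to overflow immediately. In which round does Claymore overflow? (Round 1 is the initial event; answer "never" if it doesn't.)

Round 1 — Brook overflows (initial).
  Claymore: +90 → 90 ≥ 90
  Dunlea: +40 → 40 < 60
  Fallow: +30 → 30 < 70
Round 2 — Claymore overflows.
  Dunlea: +90 → 130 ≥ 60
  Fallow: +40 → 70 ≥ 70
  Inley: +60 → 60 < 110
Round 3 — Dunlea, Fallow overflow.
  Inley: +75 → 135 ≥ 110
Round 4 — Inley overflows.
No further overflows.

2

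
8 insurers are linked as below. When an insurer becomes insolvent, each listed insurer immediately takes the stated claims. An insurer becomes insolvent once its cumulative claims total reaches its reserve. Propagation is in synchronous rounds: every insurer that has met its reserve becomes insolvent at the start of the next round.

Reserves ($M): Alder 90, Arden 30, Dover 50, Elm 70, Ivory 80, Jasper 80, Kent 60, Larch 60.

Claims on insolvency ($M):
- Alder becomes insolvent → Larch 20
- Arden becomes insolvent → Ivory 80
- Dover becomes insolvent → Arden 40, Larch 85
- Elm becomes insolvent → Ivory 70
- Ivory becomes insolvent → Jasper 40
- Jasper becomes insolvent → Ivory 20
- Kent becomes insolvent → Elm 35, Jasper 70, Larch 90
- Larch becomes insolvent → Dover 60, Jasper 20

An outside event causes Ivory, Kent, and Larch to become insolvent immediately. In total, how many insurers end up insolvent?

6

Round 1 — Ivory, Kent, Larch become insolvent (initial).
  Dover: +60 → 60 ≥ 50
  Elm: +35 → 35 < 70
  Jasper: +40+70+20 → 130 ≥ 80
Round 2 — Dover, Jasper become insolvent.
  Arden: +40 → 40 ≥ 30
Round 3 — Arden becomes insolvent.
No further insolvencies.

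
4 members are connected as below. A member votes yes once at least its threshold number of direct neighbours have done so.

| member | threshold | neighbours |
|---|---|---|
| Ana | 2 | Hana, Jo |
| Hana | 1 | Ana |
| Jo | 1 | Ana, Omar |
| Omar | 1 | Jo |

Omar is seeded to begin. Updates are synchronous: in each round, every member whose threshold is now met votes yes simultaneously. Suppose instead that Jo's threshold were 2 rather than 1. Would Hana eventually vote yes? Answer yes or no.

With Jo's threshold at 2:
Round 1 — Omar votes yes (initial).
Round 2 — no new yes votes; cascade stops.

no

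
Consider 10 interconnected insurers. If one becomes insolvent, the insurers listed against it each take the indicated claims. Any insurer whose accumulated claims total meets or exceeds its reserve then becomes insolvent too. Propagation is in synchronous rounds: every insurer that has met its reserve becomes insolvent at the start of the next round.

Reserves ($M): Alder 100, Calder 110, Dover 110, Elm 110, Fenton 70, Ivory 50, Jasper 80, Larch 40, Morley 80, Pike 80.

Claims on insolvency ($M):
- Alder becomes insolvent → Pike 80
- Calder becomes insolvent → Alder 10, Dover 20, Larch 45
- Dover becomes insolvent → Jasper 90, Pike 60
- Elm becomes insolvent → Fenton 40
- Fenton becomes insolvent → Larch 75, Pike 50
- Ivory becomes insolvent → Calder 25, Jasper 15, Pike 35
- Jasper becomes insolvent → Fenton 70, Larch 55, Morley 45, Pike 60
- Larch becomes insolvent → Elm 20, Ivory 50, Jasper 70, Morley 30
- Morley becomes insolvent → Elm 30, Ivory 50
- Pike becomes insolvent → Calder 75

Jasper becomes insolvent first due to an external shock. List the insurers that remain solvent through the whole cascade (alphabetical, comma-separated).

Round 1 — Jasper becomes insolvent (initial).
  Fenton: +70 → 70 ≥ 70
  Larch: +55 → 55 ≥ 40
  Morley: +45 → 45 < 80
  Pike: +60 → 60 < 80
Round 2 — Fenton, Larch become insolvent.
  Elm: +20 → 20 < 110
  Ivory: +50 → 50 ≥ 50
  Morley: +30 → 75 < 80
  Pike: +50 → 110 ≥ 80
Round 3 — Ivory, Pike become insolvent.
  Calder: +25+75 → 100 < 110
No further insolvencies.

Alder, Calder, Dover, Elm, Morley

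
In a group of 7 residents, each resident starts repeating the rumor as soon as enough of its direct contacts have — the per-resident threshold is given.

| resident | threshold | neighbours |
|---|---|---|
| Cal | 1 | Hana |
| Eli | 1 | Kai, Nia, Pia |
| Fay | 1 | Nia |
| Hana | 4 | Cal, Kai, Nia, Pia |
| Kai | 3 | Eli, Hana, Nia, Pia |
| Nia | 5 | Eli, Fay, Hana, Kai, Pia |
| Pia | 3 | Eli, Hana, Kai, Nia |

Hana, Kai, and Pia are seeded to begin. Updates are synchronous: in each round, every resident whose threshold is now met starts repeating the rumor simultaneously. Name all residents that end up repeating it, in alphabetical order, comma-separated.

Cal, Eli, Hana, Kai, Pia

Round 1 — Hana, Kai, Pia start repeating the rumor (initial).
Round 2 — checking thresholds:
  Cal: 1 of 1 neighbours ≥ 1, starts repeating the rumor.
  Eli: 2 of 3 neighbours ≥ 1, starts repeating the rumor.
  Nia: 3 of 5 neighbours < 5, not yet.
Round 3 — no new spreads; cascade stops.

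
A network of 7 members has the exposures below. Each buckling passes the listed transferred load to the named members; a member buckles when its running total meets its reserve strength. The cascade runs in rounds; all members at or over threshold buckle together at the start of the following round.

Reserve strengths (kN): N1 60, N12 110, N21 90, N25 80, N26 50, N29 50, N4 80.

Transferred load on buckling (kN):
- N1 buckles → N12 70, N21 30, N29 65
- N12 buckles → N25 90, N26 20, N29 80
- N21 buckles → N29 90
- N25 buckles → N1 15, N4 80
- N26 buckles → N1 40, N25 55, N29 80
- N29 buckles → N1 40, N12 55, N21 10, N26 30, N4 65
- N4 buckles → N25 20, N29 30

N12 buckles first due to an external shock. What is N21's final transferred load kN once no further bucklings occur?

Round 1 — N12 buckles (initial).
  N25: +90 → 90 ≥ 80
  N26: +20 → 20 < 50
  N29: +80 → 80 ≥ 50
Round 2 — N25, N29 buckle.
  N1: +15+40 → 55 < 60
  N21: +10 → 10 < 90
  N26: +30 → 50 ≥ 50
  N4: +80+65 → 145 ≥ 80
Round 3 — N26, N4 buckle.
  N1: +40 → 95 ≥ 60
Round 4 — N1 buckles.
  N21: +30 → 40 < 90
No further bucklings.

40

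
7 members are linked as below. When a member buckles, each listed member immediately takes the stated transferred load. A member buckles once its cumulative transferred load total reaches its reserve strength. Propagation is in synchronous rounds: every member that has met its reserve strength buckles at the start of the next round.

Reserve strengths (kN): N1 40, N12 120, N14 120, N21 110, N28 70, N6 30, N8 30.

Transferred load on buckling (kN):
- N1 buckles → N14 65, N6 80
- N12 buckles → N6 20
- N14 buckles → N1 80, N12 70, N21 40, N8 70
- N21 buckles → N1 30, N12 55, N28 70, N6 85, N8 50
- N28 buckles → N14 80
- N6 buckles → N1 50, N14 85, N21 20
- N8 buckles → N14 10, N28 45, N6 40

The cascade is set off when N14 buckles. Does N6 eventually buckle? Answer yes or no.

Round 1 — N14 buckles (initial).
  N1: +80 → 80 ≥ 40
  N12: +70 → 70 < 120
  N21: +40 → 40 < 110
  N8: +70 → 70 ≥ 30
Round 2 — N1, N8 buckle.
  N28: +45 → 45 < 70
  N6: +80+40 → 120 ≥ 30
Round 3 — N6 buckles.
  N21: +20 → 60 < 110
No further bucklings.

yes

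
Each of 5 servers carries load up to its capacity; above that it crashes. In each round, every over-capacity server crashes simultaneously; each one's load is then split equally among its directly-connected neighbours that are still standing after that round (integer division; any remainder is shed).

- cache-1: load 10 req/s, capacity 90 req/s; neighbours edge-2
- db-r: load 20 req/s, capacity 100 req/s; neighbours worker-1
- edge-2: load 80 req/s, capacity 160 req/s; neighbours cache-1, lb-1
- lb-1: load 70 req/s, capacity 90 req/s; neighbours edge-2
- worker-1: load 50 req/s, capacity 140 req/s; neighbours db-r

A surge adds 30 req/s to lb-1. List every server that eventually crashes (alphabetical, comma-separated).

cache-1, edge-2, lb-1

Round 1 — lb-1 at 100 > 90. lb-1 crashes.
  lb-1 sheds 100 req/s to edge-2: 100 each.
    edge-2: 80+100 = 180 > 160
Round 2 — edge-2 crashes.
  edge-2 sheds 180 req/s to cache-1: 180 each.
    cache-1: 10+180 = 190 > 90
Round 3 — cache-1 crashes.
  cache-1 sheds 190 req/s: no online neighbours, lost.
No further crashes.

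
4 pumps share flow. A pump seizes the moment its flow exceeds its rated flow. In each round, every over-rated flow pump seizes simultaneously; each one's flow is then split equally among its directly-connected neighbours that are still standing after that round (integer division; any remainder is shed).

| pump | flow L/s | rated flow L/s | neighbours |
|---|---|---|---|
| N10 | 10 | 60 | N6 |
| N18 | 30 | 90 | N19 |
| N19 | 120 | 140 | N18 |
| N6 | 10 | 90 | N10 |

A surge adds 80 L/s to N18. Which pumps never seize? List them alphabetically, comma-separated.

Round 1 — N18 at 110 > 90. N18 seizes.
  N18 sheds 110 L/s to N19: 110 each.
    N19: 120+110 = 230 > 140
Round 2 — N19 seizes.
  N19 sheds 230 L/s: no online neighbours, lost.
No further seizures.

N10, N6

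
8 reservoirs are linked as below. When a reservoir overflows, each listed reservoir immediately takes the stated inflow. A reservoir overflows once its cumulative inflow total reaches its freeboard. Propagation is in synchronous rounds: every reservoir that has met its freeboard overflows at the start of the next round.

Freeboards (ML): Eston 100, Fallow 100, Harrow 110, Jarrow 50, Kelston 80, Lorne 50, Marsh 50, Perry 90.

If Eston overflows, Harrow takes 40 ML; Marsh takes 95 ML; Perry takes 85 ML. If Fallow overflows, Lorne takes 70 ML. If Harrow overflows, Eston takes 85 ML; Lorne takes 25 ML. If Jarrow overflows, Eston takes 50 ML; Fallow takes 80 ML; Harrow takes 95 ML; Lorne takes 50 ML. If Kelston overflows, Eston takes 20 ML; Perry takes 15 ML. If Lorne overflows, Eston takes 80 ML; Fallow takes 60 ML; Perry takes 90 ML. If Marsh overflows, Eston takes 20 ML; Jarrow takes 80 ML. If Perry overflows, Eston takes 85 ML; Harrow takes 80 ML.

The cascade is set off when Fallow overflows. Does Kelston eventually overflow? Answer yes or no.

no

Round 1 — Fallow overflows (initial).
  Lorne: +70 → 70 ≥ 50
Round 2 — Lorne overflows.
  Eston: +80 → 80 < 100
  Perry: +90 → 90 ≥ 90
Round 3 — Perry overflows.
  Eston: +85 → 165 ≥ 100
  Harrow: +80 → 80 < 110
Round 4 — Eston overflows.
  Harrow: +40 → 120 ≥ 110
  Marsh: +95 → 95 ≥ 50
Round 5 — Harrow, Marsh overflow.
  Jarrow: +80 → 80 ≥ 50
Round 6 — Jarrow overflows.
No further overflows.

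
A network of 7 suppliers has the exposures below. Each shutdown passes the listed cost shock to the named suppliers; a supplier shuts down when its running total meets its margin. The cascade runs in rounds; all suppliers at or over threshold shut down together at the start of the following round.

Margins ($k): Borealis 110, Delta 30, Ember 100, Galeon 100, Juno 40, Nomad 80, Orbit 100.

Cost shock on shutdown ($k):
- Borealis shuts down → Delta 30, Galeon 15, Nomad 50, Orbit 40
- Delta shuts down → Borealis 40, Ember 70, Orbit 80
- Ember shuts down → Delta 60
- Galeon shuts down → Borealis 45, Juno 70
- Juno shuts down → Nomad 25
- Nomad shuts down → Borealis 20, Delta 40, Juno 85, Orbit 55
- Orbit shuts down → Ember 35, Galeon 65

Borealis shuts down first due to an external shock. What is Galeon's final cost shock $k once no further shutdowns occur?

80

Round 1 — Borealis shuts down (initial).
  Delta: +30 → 30 ≥ 30
  Galeon: +15 → 15 < 100
  Nomad: +50 → 50 < 80
  Orbit: +40 → 40 < 100
Round 2 — Delta shuts down.
  Ember: +70 → 70 < 100
  Orbit: +80 → 120 ≥ 100
Round 3 — Orbit shuts down.
  Ember: +35 → 105 ≥ 100
  Galeon: +65 → 80 < 100
Round 4 — Ember shuts down.
No further shutdowns.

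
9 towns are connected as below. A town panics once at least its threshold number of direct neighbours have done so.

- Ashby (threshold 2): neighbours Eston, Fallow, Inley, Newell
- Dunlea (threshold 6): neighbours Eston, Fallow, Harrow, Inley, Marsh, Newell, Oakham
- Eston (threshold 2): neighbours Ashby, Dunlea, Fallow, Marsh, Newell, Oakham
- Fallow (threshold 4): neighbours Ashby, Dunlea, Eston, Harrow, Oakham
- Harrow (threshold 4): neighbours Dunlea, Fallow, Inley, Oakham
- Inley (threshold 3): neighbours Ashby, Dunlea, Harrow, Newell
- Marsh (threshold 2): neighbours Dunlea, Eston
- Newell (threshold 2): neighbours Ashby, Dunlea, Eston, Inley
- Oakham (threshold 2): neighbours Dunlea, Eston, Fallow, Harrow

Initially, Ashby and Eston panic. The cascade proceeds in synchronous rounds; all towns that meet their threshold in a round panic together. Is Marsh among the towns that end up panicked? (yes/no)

no

Round 1 — Ashby, Eston panic (initial).
Round 2 — checking thresholds:
  Dunlea: 1 of 7 neighbours < 6, below threshold.
  Fallow: 2 of 5 neighbours < 4, below threshold.
  Inley: 1 of 4 neighbours < 3, below threshold.
  Marsh: 1 of 2 neighbours < 2, below threshold.
  Newell: 2 of 4 neighbours ≥ 2, panics.
  Oakham: 1 of 4 neighbours < 2, below threshold.
Round 3 — no new panics; cascade stops.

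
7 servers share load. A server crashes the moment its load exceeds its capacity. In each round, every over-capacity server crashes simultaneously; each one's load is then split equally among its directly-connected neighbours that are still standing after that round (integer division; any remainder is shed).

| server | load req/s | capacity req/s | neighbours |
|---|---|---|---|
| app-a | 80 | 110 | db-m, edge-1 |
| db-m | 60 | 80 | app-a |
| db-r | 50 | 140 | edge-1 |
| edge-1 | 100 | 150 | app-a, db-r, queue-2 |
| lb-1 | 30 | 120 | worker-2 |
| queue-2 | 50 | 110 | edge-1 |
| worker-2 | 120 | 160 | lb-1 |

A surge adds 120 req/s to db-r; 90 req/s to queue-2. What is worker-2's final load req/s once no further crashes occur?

120

Round 1 — db-r at 170 > 140; queue-2 at 140 > 110. db-r, queue-2 crash.
  db-r sheds 170 req/s to edge-1: 170 each.
    edge-1: 100+170 = 270 > 150
  queue-2 sheds 140 req/s to edge-1: 140 each.
    edge-1: 270+140 = 410 > 150
Round 2 — edge-1 crashes.
  edge-1 sheds 410 req/s to app-a: 410 each.
    app-a: 80+410 = 490 > 110
Round 3 — app-a crashes.
  app-a sheds 490 req/s to db-m: 490 each.
    db-m: 60+490 = 550 > 80
Round 4 — db-m crashes.
  db-m sheds 550 req/s: no online neighbours, lost.
No further crashes.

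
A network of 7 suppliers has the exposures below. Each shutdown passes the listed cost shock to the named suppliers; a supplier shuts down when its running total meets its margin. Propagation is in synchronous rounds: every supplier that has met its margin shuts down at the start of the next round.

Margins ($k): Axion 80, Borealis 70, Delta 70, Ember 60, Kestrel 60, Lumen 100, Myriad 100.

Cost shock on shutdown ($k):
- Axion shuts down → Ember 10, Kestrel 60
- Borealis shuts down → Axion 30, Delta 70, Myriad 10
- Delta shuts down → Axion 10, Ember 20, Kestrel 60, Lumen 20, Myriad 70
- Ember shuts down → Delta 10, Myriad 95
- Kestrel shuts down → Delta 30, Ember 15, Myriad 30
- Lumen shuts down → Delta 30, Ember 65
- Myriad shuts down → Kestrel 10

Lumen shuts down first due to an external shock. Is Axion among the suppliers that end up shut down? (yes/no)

no

Round 1 — Lumen shuts down (initial).
  Delta: +30 → 30 < 70
  Ember: +65 → 65 ≥ 60
Round 2 — Ember shuts down.
  Delta: +10 → 40 < 70
  Myriad: +95 → 95 < 100
No further shutdowns.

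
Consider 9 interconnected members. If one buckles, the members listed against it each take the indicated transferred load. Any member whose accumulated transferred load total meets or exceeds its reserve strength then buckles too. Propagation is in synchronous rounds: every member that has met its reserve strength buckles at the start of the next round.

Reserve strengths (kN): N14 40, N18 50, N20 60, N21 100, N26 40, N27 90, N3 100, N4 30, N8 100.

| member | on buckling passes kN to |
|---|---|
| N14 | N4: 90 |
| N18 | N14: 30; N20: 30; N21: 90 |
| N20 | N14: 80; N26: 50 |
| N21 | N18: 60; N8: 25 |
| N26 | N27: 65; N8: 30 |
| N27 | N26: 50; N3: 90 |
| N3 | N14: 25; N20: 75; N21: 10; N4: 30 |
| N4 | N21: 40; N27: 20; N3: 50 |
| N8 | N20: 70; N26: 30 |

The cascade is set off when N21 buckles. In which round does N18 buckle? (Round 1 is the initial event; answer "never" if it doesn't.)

2

Round 1 — N21 buckles (initial).
  N18: +60 → 60 ≥ 50
  N8: +25 → 25 < 100
Round 2 — N18 buckles.
  N14: +30 → 30 < 40
  N20: +30 → 30 < 60
No further bucklings.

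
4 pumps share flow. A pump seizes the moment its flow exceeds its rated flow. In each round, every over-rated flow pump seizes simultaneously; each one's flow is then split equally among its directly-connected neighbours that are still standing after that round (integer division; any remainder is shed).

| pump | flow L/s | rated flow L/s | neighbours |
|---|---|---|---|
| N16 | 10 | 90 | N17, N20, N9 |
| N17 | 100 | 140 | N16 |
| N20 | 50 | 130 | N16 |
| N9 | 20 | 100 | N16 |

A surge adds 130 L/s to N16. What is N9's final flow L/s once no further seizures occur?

Round 1 — N16 at 140 > 90. N16 seizes.
  N16 sheds 140 L/s to N17, N20, N9: 46 each (2 lost).
    N17: 100+46 = 146 > 140
    N20: 50+46 = 96 ≤ 130
    N9: 20+46 = 66 ≤ 100
Round 2 — N17 seizes.
  N17 sheds 146 L/s: no online neighbours, lost.
No further seizures.

66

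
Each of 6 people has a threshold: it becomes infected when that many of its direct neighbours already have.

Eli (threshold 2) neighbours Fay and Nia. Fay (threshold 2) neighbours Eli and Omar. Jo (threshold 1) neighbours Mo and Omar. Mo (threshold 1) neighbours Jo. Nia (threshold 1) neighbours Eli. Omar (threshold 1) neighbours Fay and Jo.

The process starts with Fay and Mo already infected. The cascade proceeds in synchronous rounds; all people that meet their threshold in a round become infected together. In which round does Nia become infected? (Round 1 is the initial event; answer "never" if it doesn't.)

Round 1 — Fay, Mo become infected (initial).
Round 2 — checking thresholds:
  Eli: 1 of 2 neighbours < 2, holds.
  Jo: 1 of 2 neighbours ≥ 1, becomes infected.
  Omar: 1 of 2 neighbours ≥ 1, becomes infected.
Round 3 — no new infections; cascade stops.

never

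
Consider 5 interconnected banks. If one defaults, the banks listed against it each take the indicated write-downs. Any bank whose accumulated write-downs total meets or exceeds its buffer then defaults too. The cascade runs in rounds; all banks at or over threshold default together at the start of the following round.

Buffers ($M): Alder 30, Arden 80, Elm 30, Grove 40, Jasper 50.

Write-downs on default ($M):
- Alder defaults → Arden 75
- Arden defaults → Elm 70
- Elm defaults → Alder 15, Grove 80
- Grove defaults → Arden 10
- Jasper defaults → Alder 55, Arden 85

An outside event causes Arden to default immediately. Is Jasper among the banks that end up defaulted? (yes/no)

Round 1 — Arden defaults (initial).
  Elm: +70 → 70 ≥ 30
Round 2 — Elm defaults.
  Alder: +15 → 15 < 30
  Grove: +80 → 80 ≥ 40
Round 3 — Grove defaults.
No further defaults.

no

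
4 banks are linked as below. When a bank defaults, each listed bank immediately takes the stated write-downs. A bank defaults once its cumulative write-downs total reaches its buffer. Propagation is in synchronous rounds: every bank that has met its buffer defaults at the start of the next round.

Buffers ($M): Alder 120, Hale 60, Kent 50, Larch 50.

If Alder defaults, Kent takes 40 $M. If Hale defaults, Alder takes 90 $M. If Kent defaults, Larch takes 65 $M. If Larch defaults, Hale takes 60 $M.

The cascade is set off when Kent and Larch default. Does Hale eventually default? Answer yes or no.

yes

Round 1 — Kent, Larch default (initial).
  Hale: +60 → 60 ≥ 60
Round 2 — Hale defaults.
  Alder: +90 → 90 < 120
No further defaults.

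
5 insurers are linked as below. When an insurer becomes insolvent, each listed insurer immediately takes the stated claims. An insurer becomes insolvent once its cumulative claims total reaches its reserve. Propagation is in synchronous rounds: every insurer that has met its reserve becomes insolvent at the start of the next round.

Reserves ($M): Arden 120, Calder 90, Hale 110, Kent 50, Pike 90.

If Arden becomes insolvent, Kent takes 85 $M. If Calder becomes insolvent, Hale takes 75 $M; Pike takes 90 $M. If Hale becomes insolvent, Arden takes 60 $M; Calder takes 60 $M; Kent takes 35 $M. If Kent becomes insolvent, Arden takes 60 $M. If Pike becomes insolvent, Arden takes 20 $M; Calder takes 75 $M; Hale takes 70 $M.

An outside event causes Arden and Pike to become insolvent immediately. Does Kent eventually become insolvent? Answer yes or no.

yes

Round 1 — Arden, Pike become insolvent (initial).
  Calder: +75 → 75 < 90
  Hale: +70 → 70 < 110
  Kent: +85 → 85 ≥ 50
Round 2 — Kent becomes insolvent.
No further insolvencies.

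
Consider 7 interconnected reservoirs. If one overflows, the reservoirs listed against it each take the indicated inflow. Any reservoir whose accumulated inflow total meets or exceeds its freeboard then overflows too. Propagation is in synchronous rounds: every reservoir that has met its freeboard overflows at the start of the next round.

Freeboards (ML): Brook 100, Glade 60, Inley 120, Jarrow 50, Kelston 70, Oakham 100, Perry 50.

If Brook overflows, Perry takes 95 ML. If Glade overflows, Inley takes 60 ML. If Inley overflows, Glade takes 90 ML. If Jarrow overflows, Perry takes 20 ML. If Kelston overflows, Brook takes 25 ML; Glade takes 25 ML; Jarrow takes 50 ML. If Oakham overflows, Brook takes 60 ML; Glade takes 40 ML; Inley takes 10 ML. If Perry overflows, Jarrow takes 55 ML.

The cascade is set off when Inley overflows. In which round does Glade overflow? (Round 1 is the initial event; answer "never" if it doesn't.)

Round 1 — Inley overflows (initial).
  Glade: +90 → 90 ≥ 60
Round 2 — Glade overflows.
No further overflows.

2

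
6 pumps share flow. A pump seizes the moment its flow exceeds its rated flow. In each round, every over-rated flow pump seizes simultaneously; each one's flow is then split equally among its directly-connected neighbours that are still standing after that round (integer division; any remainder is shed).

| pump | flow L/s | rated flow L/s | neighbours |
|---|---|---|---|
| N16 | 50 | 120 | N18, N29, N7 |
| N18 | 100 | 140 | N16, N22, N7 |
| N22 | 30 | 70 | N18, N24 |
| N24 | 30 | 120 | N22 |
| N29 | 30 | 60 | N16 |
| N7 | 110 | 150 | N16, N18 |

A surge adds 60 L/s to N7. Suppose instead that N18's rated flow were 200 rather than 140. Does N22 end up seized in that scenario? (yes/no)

With N18's rated flow at 200:
Round 1 — N7 at 170 > 150. N7 seizes.
  N7 sheds 170 L/s to N16, N18: 85 each.
    N16: 50+85 = 135 > 120
    N18: 100+85 = 185 ≤ 200
Round 2 — N16 seizes.
  N16 sheds 135 L/s to N18, N29: 67 each (1 lost).
    N18: 185+67 = 252 > 200
    N29: 30+67 = 97 > 60
Round 3 — N18, N29 seize.
  N18 sheds 252 L/s to N22: 252 each.
    N22: 30+252 = 282 > 70
  N29 sheds 97 L/s: no online neighbours, lost.
Round 4 — N22 seizes.
  N22 sheds 282 L/s to N24: 282 each.
    N24: 30+282 = 312 > 120
Round 5 — N24 seizes.
  N24 sheds 312 L/s: no online neighbours, lost.
No further seizures.

yes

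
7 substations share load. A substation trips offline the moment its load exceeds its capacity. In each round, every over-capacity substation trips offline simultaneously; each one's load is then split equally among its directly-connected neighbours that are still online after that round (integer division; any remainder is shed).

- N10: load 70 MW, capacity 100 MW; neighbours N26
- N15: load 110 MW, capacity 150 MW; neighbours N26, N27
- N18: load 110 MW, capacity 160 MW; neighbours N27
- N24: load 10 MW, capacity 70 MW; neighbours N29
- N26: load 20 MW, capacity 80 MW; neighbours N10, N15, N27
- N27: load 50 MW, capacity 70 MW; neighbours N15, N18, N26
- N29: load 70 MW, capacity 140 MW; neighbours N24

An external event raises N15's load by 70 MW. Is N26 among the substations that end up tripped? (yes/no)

Round 1 — N15 at 180 > 150. N15 trips offline.
  N15 sheds 180 MW to N26, N27: 90 each.
    N26: 20+90 = 110 > 80
    N27: 50+90 = 140 > 70
Round 2 — N26, N27 trip offline.
  N26 sheds 110 MW to N10: 110 each.
    N10: 70+110 = 180 > 100
  N27 sheds 140 MW to N18: 140 each.
    N18: 110+140 = 250 > 160
Round 3 — N10, N18 trip offline.
  N10 sheds 180 MW: no online neighbours, lost.
  N18 sheds 250 MW: no online neighbours, lost.
No further trips.

yes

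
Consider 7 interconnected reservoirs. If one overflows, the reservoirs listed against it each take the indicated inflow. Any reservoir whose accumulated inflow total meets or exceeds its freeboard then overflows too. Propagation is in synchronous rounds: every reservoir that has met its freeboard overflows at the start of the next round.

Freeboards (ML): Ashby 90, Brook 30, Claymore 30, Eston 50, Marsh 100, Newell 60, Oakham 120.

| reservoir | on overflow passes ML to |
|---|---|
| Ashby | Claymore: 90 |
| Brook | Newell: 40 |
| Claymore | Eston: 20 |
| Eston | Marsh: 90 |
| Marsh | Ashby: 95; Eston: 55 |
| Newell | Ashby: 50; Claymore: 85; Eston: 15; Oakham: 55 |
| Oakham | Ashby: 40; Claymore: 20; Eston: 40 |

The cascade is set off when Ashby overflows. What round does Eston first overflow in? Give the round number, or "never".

never

Round 1 — Ashby overflows (initial).
  Claymore: +90 → 90 ≥ 30
Round 2 — Claymore overflows.
  Eston: +20 → 20 < 50
No further overflows.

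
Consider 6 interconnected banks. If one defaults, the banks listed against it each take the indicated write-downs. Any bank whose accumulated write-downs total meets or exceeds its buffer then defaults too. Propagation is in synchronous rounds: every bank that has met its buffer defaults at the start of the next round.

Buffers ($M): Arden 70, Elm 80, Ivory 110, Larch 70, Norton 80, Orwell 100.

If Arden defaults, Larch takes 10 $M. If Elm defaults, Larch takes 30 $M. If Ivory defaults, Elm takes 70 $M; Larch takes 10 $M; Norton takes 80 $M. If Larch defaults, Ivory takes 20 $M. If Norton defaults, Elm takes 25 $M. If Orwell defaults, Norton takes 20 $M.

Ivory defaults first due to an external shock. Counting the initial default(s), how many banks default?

Round 1 — Ivory defaults (initial).
  Elm: +70 → 70 < 80
  Larch: +10 → 10 < 70
  Norton: +80 → 80 ≥ 80
Round 2 — Norton defaults.
  Elm: +25 → 95 ≥ 80
Round 3 — Elm defaults.
  Larch: +30 → 40 < 70
No further defaults.

3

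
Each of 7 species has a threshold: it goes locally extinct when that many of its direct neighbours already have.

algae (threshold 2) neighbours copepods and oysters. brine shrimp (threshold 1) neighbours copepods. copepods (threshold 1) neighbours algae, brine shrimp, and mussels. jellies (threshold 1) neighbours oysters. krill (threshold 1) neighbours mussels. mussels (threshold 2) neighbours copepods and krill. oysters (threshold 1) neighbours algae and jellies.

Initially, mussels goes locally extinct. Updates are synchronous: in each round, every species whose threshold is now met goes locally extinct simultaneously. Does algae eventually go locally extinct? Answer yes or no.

no

Round 1 — mussels goes locally extinct (initial).
Round 2 — checking thresholds:
  copepods: 1 of 3 neighbours ≥ 1, goes locally extinct.
  krill: 1 of 1 neighbours ≥ 1, goes locally extinct.
Round 3 — checking thresholds:
  algae: 1 of 2 neighbours < 2, not yet.
  brine shrimp: 1 of 1 neighbours ≥ 1, goes locally extinct.
Round 4 — no new extinctions; cascade stops.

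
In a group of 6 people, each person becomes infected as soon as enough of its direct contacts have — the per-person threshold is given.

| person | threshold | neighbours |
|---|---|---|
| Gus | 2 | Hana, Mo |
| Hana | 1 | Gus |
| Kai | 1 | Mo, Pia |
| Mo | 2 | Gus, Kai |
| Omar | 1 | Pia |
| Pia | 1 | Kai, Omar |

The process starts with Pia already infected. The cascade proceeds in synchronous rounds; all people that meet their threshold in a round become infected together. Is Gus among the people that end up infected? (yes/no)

Round 1 — Pia becomes infected (initial).
Round 2 — checking thresholds:
  Kai: 1 of 2 neighbours ≥ 1, becomes infected.
  Omar: 1 of 1 neighbours ≥ 1, becomes infected.
Round 3 — no new infections; cascade stops.

no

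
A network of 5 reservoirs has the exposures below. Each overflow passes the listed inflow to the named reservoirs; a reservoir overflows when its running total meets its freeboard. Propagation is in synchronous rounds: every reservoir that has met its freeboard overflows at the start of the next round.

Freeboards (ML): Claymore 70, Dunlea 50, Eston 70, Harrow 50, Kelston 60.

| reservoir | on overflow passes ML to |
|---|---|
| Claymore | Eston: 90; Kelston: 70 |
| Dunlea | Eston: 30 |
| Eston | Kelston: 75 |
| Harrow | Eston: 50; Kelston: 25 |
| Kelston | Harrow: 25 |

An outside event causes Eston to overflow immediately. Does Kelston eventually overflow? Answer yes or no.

yes

Round 1 — Eston overflows (initial).
  Kelston: +75 → 75 ≥ 60
Round 2 — Kelston overflows.
  Harrow: +25 → 25 < 50
No further overflows.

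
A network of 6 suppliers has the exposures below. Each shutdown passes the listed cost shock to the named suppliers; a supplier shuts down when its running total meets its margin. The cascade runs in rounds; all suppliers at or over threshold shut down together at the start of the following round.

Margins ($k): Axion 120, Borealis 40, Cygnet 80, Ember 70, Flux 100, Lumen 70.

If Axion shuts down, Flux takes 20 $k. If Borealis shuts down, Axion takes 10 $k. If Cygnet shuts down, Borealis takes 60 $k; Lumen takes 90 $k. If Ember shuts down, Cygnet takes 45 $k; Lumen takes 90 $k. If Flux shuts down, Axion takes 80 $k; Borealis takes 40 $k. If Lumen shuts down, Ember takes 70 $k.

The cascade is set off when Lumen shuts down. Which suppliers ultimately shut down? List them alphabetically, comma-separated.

Round 1 — Lumen shuts down (initial).
  Ember: +70 → 70 ≥ 70
Round 2 — Ember shuts down.
  Cygnet: +45 → 45 < 80
No further shutdowns.

Ember, Lumen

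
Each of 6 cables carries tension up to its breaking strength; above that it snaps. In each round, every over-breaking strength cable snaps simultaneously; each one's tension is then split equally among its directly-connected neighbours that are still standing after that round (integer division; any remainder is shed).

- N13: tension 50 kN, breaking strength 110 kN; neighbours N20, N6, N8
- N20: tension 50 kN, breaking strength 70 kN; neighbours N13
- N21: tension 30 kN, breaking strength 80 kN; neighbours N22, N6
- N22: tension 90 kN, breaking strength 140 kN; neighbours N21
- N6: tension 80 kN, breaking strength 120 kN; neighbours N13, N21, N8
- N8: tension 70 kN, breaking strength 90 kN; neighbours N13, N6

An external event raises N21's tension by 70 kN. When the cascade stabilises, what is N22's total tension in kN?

140

Round 1 — N21 at 100 > 80. N21 snaps.
  N21 sheds 100 kN to N22, N6: 50 each.
    N22: 90+50 = 140 ≤ 140
    N6: 80+50 = 130 > 120
Round 2 — N6 snaps.
  N6 sheds 130 kN to N13, N8: 65 each.
    N13: 50+65 = 115 > 110
    N8: 70+65 = 135 > 90
Round 3 — N13, N8 snap.
  N13 sheds 115 kN to N20: 115 each.
    N20: 50+115 = 165 > 70
  N8 sheds 135 kN: no online neighbours, lost.
Round 4 — N20 snaps.
  N20 sheds 165 kN: no online neighbours, lost.
No further breaks.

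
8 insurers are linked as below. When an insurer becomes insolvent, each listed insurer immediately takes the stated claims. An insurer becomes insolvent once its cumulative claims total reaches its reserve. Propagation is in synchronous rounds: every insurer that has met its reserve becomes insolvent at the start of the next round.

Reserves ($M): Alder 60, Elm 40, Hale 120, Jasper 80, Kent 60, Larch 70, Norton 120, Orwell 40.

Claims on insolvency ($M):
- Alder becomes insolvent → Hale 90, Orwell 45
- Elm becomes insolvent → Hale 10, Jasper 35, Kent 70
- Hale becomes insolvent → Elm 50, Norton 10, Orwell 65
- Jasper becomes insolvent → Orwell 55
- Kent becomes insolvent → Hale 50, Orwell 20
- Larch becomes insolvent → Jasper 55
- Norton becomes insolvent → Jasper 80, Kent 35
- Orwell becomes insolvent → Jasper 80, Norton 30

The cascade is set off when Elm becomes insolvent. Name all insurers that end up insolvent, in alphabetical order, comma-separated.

Round 1 — Elm becomes insolvent (initial).
  Hale: +10 → 10 < 120
  Jasper: +35 → 35 < 80
  Kent: +70 → 70 ≥ 60
Round 2 — Kent becomes insolvent.
  Hale: +50 → 60 < 120
  Orwell: +20 → 20 < 40
No further insolvencies.

Elm, Kent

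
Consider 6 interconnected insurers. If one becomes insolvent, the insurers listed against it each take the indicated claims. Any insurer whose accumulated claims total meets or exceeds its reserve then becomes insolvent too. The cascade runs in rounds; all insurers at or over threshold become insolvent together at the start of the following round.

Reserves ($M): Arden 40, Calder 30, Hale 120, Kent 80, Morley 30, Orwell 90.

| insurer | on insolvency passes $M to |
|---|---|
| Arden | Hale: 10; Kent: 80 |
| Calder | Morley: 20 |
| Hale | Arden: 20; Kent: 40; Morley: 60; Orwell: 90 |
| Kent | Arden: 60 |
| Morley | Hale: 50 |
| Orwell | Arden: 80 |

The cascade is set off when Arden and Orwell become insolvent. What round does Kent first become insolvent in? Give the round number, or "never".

2

Round 1 — Arden, Orwell become insolvent (initial).
  Hale: +10 → 10 < 120
  Kent: +80 → 80 ≥ 80
Round 2 — Kent becomes insolvent.
No further insolvencies.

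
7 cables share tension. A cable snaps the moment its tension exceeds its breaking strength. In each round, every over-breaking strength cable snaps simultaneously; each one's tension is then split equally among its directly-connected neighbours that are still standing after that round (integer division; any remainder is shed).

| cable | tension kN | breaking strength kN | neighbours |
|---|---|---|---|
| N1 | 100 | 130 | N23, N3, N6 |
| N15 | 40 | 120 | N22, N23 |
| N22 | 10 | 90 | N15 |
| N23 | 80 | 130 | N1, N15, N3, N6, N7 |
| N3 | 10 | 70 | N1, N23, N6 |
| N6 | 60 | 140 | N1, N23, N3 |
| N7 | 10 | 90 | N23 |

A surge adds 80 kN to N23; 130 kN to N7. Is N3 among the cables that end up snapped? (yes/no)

Round 1 — N23 at 160 > 130; N7 at 140 > 90. N23, N7 snap.
  N23 sheds 160 kN to N1, N15, N3, N6: 40 each.
    N1: 100+40 = 140 > 130
    N15: 40+40 = 80 ≤ 120
    N3: 10+40 = 50 ≤ 70
    N6: 60+40 = 100 ≤ 140
  N7 sheds 140 kN: no online neighbours, lost.
Round 2 — N1 snaps.
  N1 sheds 140 kN to N3, N6: 70 each.
    N3: 50+70 = 120 > 70
    N6: 100+70 = 170 > 140
Round 3 — N3, N6 snap.
  N3 sheds 120 kN: no online neighbours, lost.
  N6 sheds 170 kN: no online neighbours, lost.
No further breaks.

yes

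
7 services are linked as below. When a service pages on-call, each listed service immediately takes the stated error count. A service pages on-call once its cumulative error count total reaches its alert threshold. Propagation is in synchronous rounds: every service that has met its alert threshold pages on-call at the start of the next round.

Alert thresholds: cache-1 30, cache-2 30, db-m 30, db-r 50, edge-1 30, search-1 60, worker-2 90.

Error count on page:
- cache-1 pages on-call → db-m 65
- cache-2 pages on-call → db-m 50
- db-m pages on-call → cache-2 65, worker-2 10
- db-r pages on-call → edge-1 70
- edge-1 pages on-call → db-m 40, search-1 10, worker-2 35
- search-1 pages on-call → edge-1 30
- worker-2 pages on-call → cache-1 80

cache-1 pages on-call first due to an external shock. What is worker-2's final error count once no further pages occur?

Round 1 — cache-1 pages on-call (initial).
  db-m: +65 → 65 ≥ 30
Round 2 — db-m pages on-call.
  cache-2: +65 → 65 ≥ 30
  worker-2: +10 → 10 < 90
Round 3 — cache-2 pages on-call.
No further pages.

10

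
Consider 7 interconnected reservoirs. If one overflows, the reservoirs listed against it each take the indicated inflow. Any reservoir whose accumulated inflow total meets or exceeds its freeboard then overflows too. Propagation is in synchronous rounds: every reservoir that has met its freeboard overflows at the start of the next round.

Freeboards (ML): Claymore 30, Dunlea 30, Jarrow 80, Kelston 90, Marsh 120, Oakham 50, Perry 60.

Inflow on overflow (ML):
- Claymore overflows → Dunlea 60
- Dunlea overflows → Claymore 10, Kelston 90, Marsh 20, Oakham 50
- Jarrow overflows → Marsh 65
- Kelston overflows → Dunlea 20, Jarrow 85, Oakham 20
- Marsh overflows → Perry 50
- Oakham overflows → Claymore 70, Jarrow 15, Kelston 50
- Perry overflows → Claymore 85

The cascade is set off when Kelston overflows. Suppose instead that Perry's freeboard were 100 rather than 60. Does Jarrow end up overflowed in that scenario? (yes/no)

With Perry's freeboard at 100:
Round 1 — Kelston overflows (initial).
  Dunlea: +20 → 20 < 30
  Jarrow: +85 → 85 ≥ 80
  Oakham: +20 → 20 < 50
Round 2 — Jarrow overflows.
  Marsh: +65 → 65 < 120
No further overflows.

yes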